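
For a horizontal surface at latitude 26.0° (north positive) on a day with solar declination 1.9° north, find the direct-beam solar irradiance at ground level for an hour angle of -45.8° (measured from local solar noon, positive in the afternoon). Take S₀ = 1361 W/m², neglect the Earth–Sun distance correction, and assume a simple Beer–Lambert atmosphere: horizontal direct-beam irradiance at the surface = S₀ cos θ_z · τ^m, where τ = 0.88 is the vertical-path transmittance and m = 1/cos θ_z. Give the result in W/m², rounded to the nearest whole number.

714 W/m²

cos θ_z = sin(26.0°) sin(1.9°) + cos(26.0°) cos(1.9°) cos(-45.80°) = 0.0145 + 0.6263 = 0.6408.
Air mass m = 1/cos θ_z = 1/0.6408 = 1.561; τ^m = 0.88^1.561 = 0.8191.
Surface direct beam = 1361 × 0.6408 × 0.8191 = 714.36 W/m².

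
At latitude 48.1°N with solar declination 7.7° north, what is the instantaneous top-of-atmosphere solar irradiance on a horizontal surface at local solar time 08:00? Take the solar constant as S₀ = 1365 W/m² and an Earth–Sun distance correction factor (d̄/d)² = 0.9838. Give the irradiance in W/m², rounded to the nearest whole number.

578 W/m²

Hour angle H = 15° × (8 − 12) = -60.00°.
cos θ_z = sin(48.1°) sin(7.7°) + cos(48.1°) cos(7.7°) cos(-60.00°) = 0.0997 + 0.3309 = 0.4306.
Top-of-atmosphere irradiance = S₀ (d̄/d)² cos θ_z = 1365 × 0.9838 × 0.4306 = 578.25 W/m².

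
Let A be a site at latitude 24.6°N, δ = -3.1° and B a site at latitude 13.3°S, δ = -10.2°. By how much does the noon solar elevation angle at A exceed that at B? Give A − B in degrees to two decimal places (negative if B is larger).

-24.60°

A: 90° − |24.6 − (-3.1)| = 62.30°.
B: 90° − |-13.3 − (-10.2)| = 86.90°.
A − B = 62.30 − 86.90 = -24.60°.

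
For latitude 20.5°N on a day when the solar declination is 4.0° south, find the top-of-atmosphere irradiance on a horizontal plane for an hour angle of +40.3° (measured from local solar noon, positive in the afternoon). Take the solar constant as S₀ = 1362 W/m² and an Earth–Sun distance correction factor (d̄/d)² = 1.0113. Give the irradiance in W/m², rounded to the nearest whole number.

cos θ_z = sin φ sin δ + cos φ cos δ cos H = (0.3502)(-0.0698) + (0.9367)(0.9976)(0.7627) = 0.6883.
Top-of-atmosphere irradiance = S₀ (d̄/d)² cos θ_z = 1362 × 1.0113 × 0.6883 = 948.06 W/m².

948 W/m²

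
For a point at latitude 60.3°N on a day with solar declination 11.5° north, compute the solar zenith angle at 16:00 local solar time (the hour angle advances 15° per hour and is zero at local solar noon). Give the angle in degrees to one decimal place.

65.4°

Hour angle H = 15° × (16 − 12) = 60.00°.
With φ = 60.3°, δ = 11.5°, H = 60.00°: sin φ sin δ = 0.1732, cos φ cos δ cos H = 0.2428, so cos θ_z = 0.4160.
θ_z = arccos(0.4160) = 65.42°.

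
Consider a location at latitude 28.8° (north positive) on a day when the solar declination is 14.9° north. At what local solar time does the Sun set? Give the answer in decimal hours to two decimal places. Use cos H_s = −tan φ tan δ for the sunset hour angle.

−tan φ tan δ = −(0.5498)(0.2661) = -0.1463; H_s = arccos(-0.1463) = 98.41°.
Sunset is at 12 + H_s/15 = 12 + 6.561 = 18.561 h local solar time.

18.56 h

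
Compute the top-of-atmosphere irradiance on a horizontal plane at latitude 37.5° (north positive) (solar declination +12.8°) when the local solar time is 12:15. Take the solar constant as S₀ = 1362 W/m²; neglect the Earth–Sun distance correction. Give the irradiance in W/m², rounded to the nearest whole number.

1235 W/m²

Hour angle H = 15° × (12.25 − 12) = 3.75°.
With φ = 37.5°, δ = 12.8°, H = 3.75°: sin φ sin δ = 0.1349, cos φ cos δ cos H = 0.7720, so cos θ_z = 0.9069.
Top-of-atmosphere irradiance = S₀ cos θ_z = 1362 × 0.9069 = 1235.20 W/m².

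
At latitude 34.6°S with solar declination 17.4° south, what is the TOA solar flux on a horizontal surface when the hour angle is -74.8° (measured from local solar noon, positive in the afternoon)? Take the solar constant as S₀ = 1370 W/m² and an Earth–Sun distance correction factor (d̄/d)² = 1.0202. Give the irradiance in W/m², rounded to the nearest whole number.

With φ = -34.6°, δ = -17.4°, H = -74.80°: sin φ sin δ = 0.1698, cos φ cos δ cos H = 0.2059, so cos θ_z = 0.3757.
Top-of-atmosphere irradiance = S₀ (d̄/d)² cos θ_z = 1370 × 1.0202 × 0.3757 = 525.11 W/m².

525 W/m²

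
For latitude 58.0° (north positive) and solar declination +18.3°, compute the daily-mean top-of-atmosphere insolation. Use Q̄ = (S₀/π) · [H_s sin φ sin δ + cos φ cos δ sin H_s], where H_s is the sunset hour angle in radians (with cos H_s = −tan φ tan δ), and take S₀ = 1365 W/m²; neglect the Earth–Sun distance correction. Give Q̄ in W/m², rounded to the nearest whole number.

cos H_s = −tan(58.0°) · tan(18.3°) = -0.5293, so H_s = arccos(-0.5293) = 121.96°. In radians, H_s = 2.1286.
H_s sin φ sin δ = 2.1286 × 0.8480 × 0.3140 = 0.5668.
cos φ cos δ sin H_s = 0.5299 × 0.9494 × 0.8484 = 0.4268.
Q̄ = (1365/π) × (0.5668 + 0.4268) = 434.49 × 0.9936 = 431.71 W/m².

432 W/m²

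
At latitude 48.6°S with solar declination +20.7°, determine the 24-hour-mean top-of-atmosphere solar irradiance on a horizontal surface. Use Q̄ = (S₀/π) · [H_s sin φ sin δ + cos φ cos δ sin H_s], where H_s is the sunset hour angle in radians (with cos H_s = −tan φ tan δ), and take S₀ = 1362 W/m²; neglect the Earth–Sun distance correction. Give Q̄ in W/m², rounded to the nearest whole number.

The sunset hour angle satisfies cos H_s = −tan φ tan δ = 0.4286, giving H_s = 64.62°. In radians, H_s = 1.1278.
H_s sin φ sin δ = 1.1278 × -0.7501 × 0.3535 = -0.2990.
cos φ cos δ sin H_s = 0.6613 × 0.9354 × 0.9035 = 0.5589.
Q̄ = (1362/π) × (-0.2990 + 0.5589) = 433.54 × 0.2599 = 112.68 W/m².

113 W/m²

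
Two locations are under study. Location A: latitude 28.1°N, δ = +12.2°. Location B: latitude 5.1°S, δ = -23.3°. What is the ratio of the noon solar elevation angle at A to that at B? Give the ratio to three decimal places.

A: 90° − |28.1 − (12.2)| = 74.10°.
B: 90° − |-5.1 − (-23.3)| = 71.80°.
Ratio A/B = 74.1000 / 71.8000 = 1.0320.

1.032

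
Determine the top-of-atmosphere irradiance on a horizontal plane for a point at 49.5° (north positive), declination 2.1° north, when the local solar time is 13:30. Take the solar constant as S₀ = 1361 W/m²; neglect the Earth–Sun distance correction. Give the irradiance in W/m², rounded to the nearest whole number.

854 W/m²

Hour angle H = 15° × (13.5 − 12) = 22.50°.
cos θ_z = sin φ sin δ + cos φ cos δ cos H = (0.7604)(0.0366) + (0.6494)(0.9993)(0.9239) = 0.6274.
Top-of-atmosphere irradiance = S₀ cos θ_z = 1361 × 0.6274 = 853.89 W/m².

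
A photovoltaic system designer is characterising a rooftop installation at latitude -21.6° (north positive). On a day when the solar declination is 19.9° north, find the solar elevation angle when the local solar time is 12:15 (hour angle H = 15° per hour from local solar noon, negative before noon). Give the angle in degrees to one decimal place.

48.3°

Hour angle H = 15° × (12.25 − 12) = 3.75°.
With φ = -21.6°, δ = 19.9°, H = 3.75°: sin φ sin δ = -0.1253, cos φ cos δ cos H = 0.8724, so cos θ_z = 0.7471.
θ_z = arccos(0.7471) = 41.66°, so the elevation is 90° − 41.66° = 48.34°.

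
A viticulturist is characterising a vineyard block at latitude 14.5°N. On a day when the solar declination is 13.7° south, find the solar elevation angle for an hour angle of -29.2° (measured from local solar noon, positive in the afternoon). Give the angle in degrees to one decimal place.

49.6°

cos θ_z = sin(14.5°) sin(-13.7°) + cos(14.5°) cos(-13.7°) cos(-29.20°) = -0.0593 + 0.8211 = 0.7618.
θ_z = arccos(0.7618) = 40.38°, so the elevation is 90° − 40.38° = 49.62°.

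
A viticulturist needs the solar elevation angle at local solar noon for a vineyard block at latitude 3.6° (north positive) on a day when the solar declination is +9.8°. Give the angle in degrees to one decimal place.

83.8°

At local solar noon the hour angle is zero, so the elevation is 90° − |φ − δ| = 90° − |3.6° − (9.8°)| = 90° − 6.2° = 83.8°.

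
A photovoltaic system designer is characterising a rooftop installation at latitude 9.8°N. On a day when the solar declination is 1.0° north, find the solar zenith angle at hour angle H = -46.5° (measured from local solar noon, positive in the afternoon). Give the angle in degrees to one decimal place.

47.1°

cos θ_z = sin φ sin δ + cos φ cos δ cos H = (0.1702)(0.0175) + (0.9854)(0.9998)(0.6884) = 0.6812.
θ_z = arccos(0.6812) = 47.06°.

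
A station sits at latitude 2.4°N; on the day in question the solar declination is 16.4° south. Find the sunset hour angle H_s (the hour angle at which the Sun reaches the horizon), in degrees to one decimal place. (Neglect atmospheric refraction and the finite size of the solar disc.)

The sunset hour angle satisfies cos H_s = −tan φ tan δ = 0.0123, giving H_s = 89.30°.

89.3°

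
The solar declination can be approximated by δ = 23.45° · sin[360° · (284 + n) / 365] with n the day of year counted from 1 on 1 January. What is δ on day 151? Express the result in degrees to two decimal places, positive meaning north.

+21.90°

360 × (284 + 151) / 365 = 429.041°; sin(429.041°) = 0.9338.
δ = 23.45 × 0.9338 = 21.898° ≈ +21.90°.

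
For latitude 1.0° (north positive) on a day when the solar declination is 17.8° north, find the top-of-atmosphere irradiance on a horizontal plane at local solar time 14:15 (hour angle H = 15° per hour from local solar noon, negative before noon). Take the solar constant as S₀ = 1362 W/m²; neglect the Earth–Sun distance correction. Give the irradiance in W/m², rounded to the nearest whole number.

1085 W/m²

Hour angle H = 15° × (14.25 − 12) = 33.75°.
cos θ_z = sin(1.0°) sin(17.8°) + cos(1.0°) cos(17.8°) cos(33.75°) = 0.0053 + 0.7915 = 0.7968.
Top-of-atmosphere irradiance = S₀ cos θ_z = 1362 × 0.7968 = 1085.24 W/m².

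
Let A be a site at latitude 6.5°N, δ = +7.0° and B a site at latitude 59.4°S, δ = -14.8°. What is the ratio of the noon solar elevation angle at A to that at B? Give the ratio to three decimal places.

1.971

A: 90° − |6.5 − (7.0)| = 89.50°.
B: 90° − |-59.4 − (-14.8)| = 45.40°.
Ratio A/B = 89.5000 / 45.4000 = 1.9714.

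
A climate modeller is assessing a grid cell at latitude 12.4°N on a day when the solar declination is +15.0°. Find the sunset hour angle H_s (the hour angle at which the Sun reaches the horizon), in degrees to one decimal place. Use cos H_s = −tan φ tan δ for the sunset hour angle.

93.4°

The sunset hour angle satisfies cos H_s = −tan φ tan δ = -0.0589, giving H_s = 93.38°.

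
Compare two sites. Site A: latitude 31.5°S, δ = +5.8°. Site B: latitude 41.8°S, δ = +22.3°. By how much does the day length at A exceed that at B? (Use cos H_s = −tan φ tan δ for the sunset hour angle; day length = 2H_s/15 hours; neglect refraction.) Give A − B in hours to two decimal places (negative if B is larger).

+2.39 h

A: H_s = arccos(−tan -31.5° · tan 5.8°) = 86.43°, so 2H_s/15 = 11.5240 h.
B: H_s = arccos(−tan -41.8° · tan 22.3°) = 68.49°, so 2H_s/15 = 9.1320 h.
A − B = 11.5240 − 9.1320 = 2.3920 h.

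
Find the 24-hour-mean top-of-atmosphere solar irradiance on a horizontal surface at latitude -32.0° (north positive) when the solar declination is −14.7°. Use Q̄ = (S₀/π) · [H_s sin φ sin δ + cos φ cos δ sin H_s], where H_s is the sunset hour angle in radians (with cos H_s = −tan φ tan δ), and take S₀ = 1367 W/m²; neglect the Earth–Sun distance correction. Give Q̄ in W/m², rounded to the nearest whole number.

454 W/m²

cos H_s = −tan(-32.0°) · tan(-14.7°) = -0.1639, so H_s = arccos(-0.1639) = 99.43°. In radians, H_s = 1.7354.
H_s sin φ sin δ = 1.7354 × -0.5299 × -0.2538 = 0.2334.
cos φ cos δ sin H_s = 0.8480 × 0.9673 × 0.9865 = 0.8092.
Q̄ = (1367/π) × (0.2334 + 0.8092) = 435.13 × 1.0426 = 453.67 W/m².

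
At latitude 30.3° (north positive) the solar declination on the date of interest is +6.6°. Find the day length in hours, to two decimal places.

−tan φ tan δ = −(0.5844)(0.1157) = -0.0676; H_s = arccos(-0.0676) = 93.88°.
Day length = 2 H_s / 15° h⁻¹ = 187.76° / 15 = 12.517 h.

12.52 hours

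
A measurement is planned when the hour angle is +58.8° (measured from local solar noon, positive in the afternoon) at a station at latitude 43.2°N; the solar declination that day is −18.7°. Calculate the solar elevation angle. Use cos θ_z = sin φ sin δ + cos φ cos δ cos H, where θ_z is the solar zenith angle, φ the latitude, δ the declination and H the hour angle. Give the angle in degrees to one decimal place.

7.9°

With φ = 43.2°, δ = -18.7°, H = 58.80°: sin φ sin δ = -0.2195, cos φ cos δ cos H = 0.3577, so cos θ_z = 0.1382.
θ_z = arccos(0.1382) = 82.06°, so the elevation is 90° − 82.06° = 7.94°.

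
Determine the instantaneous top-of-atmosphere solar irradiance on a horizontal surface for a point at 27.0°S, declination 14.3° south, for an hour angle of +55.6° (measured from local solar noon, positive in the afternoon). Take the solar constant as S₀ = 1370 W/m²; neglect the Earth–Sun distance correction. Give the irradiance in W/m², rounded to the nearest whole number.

cos θ_z = sin φ sin δ + cos φ cos δ cos H = (-0.4540)(-0.2470) + (0.8910)(0.9690)(0.5650) = 0.5999.
Top-of-atmosphere irradiance = S₀ cos θ_z = 1370 × 0.5999 = 821.86 W/m².

822 W/m²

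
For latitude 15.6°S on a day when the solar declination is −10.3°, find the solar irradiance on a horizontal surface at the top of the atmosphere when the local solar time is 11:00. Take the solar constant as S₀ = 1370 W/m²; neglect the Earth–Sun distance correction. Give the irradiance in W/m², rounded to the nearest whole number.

1320 W/m²

Hour angle H = 15° × (11 − 12) = -15.00°.
With φ = -15.6°, δ = -10.3°, H = -15.00°: sin φ sin δ = 0.0481, cos φ cos δ cos H = 0.9154, so cos θ_z = 0.9635.
Top-of-atmosphere irradiance = S₀ cos θ_z = 1370 × 0.9635 = 1320.00 W/m².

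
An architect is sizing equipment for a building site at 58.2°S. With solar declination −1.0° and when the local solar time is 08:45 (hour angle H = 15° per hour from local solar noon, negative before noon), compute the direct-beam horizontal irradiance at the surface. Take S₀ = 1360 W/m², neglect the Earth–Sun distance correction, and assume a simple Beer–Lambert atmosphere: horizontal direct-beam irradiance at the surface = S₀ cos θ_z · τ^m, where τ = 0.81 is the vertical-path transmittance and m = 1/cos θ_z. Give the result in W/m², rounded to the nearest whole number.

275 W/m²

Hour angle H = 15° × (8.75 − 12) = -48.75°.
With φ = -58.2°, δ = -1.0°, H = -48.75°: sin φ sin δ = 0.0148, cos φ cos δ cos H = 0.3474, so cos θ_z = 0.3622.
Air mass m = 1/cos θ_z = 1/0.3622 = 2.761; τ^m = 0.81^2.761 = 0.5589.
Surface direct beam = 1360 × 0.3622 × 0.5589 = 275.31 W/m².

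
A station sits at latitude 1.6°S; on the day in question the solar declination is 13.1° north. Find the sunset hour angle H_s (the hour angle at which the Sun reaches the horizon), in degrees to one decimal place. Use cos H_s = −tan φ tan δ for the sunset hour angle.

89.6°

−tan φ tan δ = −(-0.0279)(0.2327) = 0.0065; H_s = arccos(0.0065) = 89.63°.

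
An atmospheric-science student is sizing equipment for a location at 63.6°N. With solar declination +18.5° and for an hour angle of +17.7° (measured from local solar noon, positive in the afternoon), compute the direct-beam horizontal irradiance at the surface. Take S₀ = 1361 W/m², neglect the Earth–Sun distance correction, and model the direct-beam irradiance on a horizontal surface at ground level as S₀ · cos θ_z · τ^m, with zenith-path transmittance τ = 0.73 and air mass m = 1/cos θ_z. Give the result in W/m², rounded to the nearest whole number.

cos θ_z = sin(63.6°) sin(18.5°) + cos(63.6°) cos(18.5°) cos(17.70°) = 0.2842 + 0.4017 = 0.6859.
Air mass m = 1/cos θ_z = 1/0.6859 = 1.458; τ^m = 0.73^1.458 = 0.6320.
Surface direct beam = 1361 × 0.6859 × 0.6320 = 589.98 W/m².

590 W/m²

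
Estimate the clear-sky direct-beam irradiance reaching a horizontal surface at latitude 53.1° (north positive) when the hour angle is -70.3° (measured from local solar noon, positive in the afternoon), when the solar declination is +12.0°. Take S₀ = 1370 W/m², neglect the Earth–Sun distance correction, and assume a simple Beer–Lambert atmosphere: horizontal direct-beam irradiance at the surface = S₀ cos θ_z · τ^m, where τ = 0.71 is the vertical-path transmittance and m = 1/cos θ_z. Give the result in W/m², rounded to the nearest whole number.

195 W/m²

cos θ_z = sin φ sin δ + cos φ cos δ cos H = (0.7997)(0.2079) + (0.6004)(0.9781)(0.3371) = 0.3642.
Air mass m = 1/cos θ_z = 1/0.3642 = 2.746; τ^m = 0.71^2.746 = 0.3904.
Surface direct beam = 1370 × 0.3642 × 0.3904 = 194.79 W/m².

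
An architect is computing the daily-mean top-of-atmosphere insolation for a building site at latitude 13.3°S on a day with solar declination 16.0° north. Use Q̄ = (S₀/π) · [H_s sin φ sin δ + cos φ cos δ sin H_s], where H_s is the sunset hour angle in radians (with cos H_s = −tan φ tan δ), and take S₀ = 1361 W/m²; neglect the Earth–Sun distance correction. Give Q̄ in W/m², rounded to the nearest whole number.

363 W/m²

cos H_s = −tan(-13.3°) · tan(16.0°) = 0.0678, so H_s = arccos(0.0678) = 86.11°. In radians, H_s = 1.5029.
H_s sin φ sin δ = 1.5029 × -0.2300 × 0.2756 = -0.0953.
cos φ cos δ sin H_s = 0.9732 × 0.9613 × 0.9977 = 0.9334.
Q̄ = (1361/π) × (-0.0953 + 0.9334) = 433.22 × 0.8381 = 363.08 W/m².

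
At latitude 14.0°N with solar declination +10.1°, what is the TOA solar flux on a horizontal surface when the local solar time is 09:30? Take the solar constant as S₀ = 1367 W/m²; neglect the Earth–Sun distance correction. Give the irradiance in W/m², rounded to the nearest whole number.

1094 W/m²

Hour angle H = 15° × (9.5 − 12) = -37.50°.
With φ = 14.0°, δ = 10.1°, H = -37.50°: sin φ sin δ = 0.0424, cos φ cos δ cos H = 0.7579, so cos θ_z = 0.8003.
Top-of-atmosphere irradiance = S₀ cos θ_z = 1367 × 0.8003 = 1094.01 W/m².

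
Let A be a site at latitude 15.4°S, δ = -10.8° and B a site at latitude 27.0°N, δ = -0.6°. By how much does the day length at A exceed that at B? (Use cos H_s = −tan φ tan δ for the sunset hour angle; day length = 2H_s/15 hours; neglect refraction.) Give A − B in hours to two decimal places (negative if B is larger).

A: H_s = arccos(−tan -15.4° · tan -10.8°) = 93.01°, so 2H_s/15 = 12.4013 h.
B: H_s = arccos(−tan 27.0° · tan -0.6°) = 89.69°, so 2H_s/15 = 11.9587 h.
A − B = 12.4013 − 11.9587 = 0.4426 h.

+0.44 h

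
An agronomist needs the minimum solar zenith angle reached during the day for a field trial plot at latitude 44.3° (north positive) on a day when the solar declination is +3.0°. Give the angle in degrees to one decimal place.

41.3°

At local solar noon the hour angle is zero, so the zenith angle is |φ − δ| = |44.3° − (3.0°)| = 41.3°.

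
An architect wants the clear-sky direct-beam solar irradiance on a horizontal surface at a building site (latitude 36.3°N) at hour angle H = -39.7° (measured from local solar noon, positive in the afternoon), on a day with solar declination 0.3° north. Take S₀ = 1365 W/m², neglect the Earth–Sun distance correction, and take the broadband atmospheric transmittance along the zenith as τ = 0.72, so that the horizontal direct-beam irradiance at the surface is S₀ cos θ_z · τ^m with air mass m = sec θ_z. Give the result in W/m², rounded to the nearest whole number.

502 W/m²

cos θ_z = sin(36.3°) sin(0.3°) + cos(36.3°) cos(0.3°) cos(-39.70°) = 0.0031 + 0.6201 = 0.6232.
Air mass m = 1/cos θ_z = 1/0.6232 = 1.605; τ^m = 0.72^1.605 = 0.5902.
Surface direct beam = 1365 × 0.6232 × 0.5902 = 502.06 W/m².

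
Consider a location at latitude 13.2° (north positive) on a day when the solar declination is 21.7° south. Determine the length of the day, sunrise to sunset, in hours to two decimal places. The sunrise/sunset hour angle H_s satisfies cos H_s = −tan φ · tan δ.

cos H_s = −tan(13.2°) · tan(-21.7°) = 0.0933, so H_s = arccos(0.0933) = 84.65°.
Day length = 2 H_s / 15° h⁻¹ = 169.30° / 15 = 11.287 h.

11.29 hours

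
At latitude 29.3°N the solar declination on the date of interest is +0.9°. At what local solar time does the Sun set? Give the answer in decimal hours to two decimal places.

The sunset hour angle satisfies cos H_s = −tan φ tan δ = -0.0088, giving H_s = 90.50°.
Sunset is at 12 + H_s/15 = 12 + 6.033 = 18.033 h local solar time.

18.03 h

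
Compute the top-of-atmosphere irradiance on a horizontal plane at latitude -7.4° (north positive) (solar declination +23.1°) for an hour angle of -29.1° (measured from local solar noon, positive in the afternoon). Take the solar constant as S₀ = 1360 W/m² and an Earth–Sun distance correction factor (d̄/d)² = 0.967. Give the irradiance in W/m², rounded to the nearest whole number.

cos θ_z = sin φ sin δ + cos φ cos δ cos H = (-0.1288)(0.3923) + (0.9917)(0.9198)(0.8738) = 0.7465.
Top-of-atmosphere irradiance = S₀ (d̄/d)² cos θ_z = 1360 × 0.967 × 0.7465 = 981.74 W/m².

982 W/m²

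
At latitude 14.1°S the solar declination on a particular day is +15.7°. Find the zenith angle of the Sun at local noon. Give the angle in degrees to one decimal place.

29.8°

At local solar noon the hour angle is zero, so the zenith angle is |φ − δ| = |-14.1° − (15.7°)| = 29.8°.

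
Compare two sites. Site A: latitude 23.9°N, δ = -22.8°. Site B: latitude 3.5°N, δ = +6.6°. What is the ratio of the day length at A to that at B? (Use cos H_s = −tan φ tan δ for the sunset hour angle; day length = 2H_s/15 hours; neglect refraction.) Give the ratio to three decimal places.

A: H_s = arccos(−tan 23.9° · tan -22.8°) = 79.26°, so 2H_s/15 = 10.5680 h.
B: H_s = arccos(−tan 3.5° · tan 6.6°) = 90.41°, so 2H_s/15 = 12.0547 h.
Ratio A/B = 10.5680 / 12.0547 = 0.8767.

0.877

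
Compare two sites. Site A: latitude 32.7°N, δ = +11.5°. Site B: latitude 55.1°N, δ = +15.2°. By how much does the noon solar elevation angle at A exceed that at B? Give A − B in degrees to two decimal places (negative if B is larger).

A: 90° − |32.7 − (11.5)| = 68.80°.
B: 90° − |55.1 − (15.2)| = 50.10°.
A − B = 68.80 − 50.10 = 18.70°.

+18.70°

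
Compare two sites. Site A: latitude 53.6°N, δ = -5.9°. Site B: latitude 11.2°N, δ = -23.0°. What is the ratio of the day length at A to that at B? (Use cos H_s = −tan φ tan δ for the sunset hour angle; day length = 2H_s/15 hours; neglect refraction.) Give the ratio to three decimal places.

A: H_s = arccos(−tan 53.6° · tan -5.9°) = 81.94°, so 2H_s/15 = 10.9253 h.
B: H_s = arccos(−tan 11.2° · tan -23.0°) = 85.18°, so 2H_s/15 = 11.3573 h.
Ratio A/B = 10.9253 / 11.3573 = 0.9620.

0.962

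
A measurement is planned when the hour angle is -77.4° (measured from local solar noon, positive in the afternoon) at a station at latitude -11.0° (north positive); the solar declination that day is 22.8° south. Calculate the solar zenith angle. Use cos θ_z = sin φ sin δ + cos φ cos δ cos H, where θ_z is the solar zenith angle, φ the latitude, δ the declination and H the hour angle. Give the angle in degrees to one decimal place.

cos θ_z = sin φ sin δ + cos φ cos δ cos H = (-0.1908)(-0.3875) + (0.9816)(0.9219)(0.2181) = 0.2713.
θ_z = arccos(0.2713) = 74.26°.

74.3°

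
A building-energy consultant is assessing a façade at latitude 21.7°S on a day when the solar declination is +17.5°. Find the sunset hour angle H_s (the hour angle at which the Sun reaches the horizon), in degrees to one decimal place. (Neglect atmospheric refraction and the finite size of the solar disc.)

cos H_s = −tan(-21.7°) · tan(17.5°) = 0.1255, so H_s = arccos(0.1255) = 82.79°.

82.8°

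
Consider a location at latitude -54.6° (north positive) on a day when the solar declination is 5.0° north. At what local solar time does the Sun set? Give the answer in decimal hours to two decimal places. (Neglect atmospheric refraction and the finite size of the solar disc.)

The sunset hour angle satisfies cos H_s = −tan φ tan δ = 0.1231, giving H_s = 82.93°.
Sunset is at 12 + H_s/15 = 12 + 5.529 = 17.529 h local solar time.

17.53 h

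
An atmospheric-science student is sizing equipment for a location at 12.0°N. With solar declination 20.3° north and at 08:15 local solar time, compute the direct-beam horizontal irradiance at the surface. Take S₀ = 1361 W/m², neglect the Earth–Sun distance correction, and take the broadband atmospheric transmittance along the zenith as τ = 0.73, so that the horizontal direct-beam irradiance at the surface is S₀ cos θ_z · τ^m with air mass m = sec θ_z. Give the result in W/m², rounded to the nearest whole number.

Hour angle H = 15° × (8.25 − 12) = -56.25°.
cos θ_z = sin φ sin δ + cos φ cos δ cos H = (0.2079)(0.3469) + (0.9781)(0.9379)(0.5556) = 0.5818.
Air mass m = 1/cos θ_z = 1/0.5818 = 1.719; τ^m = 0.73^1.719 = 0.5822.
Surface direct beam = 1361 × 0.5818 × 0.5822 = 461.00 W/m².

461 W/m²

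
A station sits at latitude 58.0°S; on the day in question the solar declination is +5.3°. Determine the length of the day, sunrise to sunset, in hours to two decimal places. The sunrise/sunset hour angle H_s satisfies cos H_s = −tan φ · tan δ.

cos H_s = −tan(-58.0°) · tan(5.3°) = 0.1485, so H_s = arccos(0.1485) = 81.46°.
Day length = 2 H_s / 15° h⁻¹ = 162.92° / 15 = 10.861 h.

10.86 hours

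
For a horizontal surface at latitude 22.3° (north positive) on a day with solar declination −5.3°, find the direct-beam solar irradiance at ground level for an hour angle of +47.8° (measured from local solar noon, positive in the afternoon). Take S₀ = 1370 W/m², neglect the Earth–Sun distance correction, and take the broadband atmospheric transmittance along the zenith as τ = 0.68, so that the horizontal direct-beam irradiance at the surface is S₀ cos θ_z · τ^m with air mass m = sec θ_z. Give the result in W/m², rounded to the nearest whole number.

cos θ_z = sin φ sin δ + cos φ cos δ cos H = (0.3795)(-0.0924) + (0.9252)(0.9957)(0.6717) = 0.5837.
Air mass m = 1/cos θ_z = 1/0.5837 = 1.713; τ^m = 0.68^1.713 = 0.5165.
Surface direct beam = 1370 × 0.5837 × 0.5165 = 413.03 W/m².

413 W/m²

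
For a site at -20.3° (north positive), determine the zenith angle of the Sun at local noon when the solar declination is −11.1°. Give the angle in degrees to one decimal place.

At local solar noon the hour angle is zero, so the zenith angle is |φ − δ| = |-20.3° − (-11.1°)| = 9.2°.

9.2°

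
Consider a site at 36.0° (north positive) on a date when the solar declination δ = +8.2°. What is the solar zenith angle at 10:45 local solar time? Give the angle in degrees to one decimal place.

Hour angle H = 15° × (10.75 − 12) = -18.75°.
cos θ_z = sin(36.0°) sin(8.2°) + cos(36.0°) cos(8.2°) cos(-18.75°) = 0.0838 + 0.7583 = 0.8421.
θ_z = arccos(0.8421) = 32.64°.

32.6°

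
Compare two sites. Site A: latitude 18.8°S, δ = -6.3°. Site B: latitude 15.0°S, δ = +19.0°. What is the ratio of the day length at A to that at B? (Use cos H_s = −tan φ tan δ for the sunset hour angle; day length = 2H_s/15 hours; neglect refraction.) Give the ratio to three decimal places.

1.088

A: H_s = arccos(−tan -18.8° · tan -6.3°) = 92.15°, so 2H_s/15 = 12.2867 h.
B: H_s = arccos(−tan -15.0° · tan 19.0°) = 84.71°, so 2H_s/15 = 11.2947 h.
Ratio A/B = 12.2867 / 11.2947 = 1.0878.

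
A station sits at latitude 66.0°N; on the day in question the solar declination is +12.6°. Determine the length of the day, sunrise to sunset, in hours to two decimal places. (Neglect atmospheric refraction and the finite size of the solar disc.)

16.02 hours

The sunset hour angle satisfies cos H_s = −tan φ tan δ = -0.5020, giving H_s = 120.13°.
Day length = 2 H_s / 15° h⁻¹ = 240.26° / 15 = 16.017 h.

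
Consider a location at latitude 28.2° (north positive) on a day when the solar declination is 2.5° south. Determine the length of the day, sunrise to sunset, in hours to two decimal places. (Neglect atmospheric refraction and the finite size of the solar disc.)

cos H_s = −tan(28.2°) · tan(-2.5°) = 0.0234, so H_s = arccos(0.0234) = 88.66°.
Day length = 2 H_s / 15° h⁻¹ = 177.32° / 15 = 11.821 h.

11.82 hours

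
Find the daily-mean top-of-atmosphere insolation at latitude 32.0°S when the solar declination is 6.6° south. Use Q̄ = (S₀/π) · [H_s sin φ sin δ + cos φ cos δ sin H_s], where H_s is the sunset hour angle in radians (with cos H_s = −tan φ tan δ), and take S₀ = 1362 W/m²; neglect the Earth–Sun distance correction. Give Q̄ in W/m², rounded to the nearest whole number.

The sunset hour angle satisfies cos H_s = −tan φ tan δ = -0.0723, giving H_s = 94.15°. In radians, H_s = 1.6432.
H_s sin φ sin δ = 1.6432 × -0.5299 × -0.1149 = 0.1000.
cos φ cos δ sin H_s = 0.8480 × 0.9934 × 0.9974 = 0.8402.
Q̄ = (1362/π) × (0.1000 + 0.8402) = 433.54 × 0.9402 = 407.61 W/m².

408 W/m²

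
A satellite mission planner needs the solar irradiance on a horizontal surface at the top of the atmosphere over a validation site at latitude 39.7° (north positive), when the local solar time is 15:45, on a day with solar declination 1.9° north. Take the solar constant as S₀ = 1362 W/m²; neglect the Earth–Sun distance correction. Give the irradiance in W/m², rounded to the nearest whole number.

Hour angle H = 15° × (15.75 − 12) = 56.25°.
cos θ_z = sin φ sin δ + cos φ cos δ cos H = (0.6388)(0.0332) + (0.7694)(0.9995)(0.5556) = 0.4485.
Top-of-atmosphere irradiance = S₀ cos θ_z = 1362 × 0.4485 = 610.86 W/m².

611 W/m²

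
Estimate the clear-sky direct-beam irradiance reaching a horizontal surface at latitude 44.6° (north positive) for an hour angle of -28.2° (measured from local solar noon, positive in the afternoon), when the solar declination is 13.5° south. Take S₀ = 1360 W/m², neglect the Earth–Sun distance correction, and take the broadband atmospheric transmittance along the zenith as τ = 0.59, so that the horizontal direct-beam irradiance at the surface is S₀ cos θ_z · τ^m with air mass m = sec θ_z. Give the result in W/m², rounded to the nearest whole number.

186 W/m²

cos θ_z = sin φ sin δ + cos φ cos δ cos H = (0.7022)(-0.2334) + (0.7120)(0.9724)(0.8813) = 0.4463.
Air mass m = 1/cos θ_z = 1/0.4463 = 2.241; τ^m = 0.59^2.241 = 0.3065.
Surface direct beam = 1360 × 0.4463 × 0.3065 = 186.04 W/m².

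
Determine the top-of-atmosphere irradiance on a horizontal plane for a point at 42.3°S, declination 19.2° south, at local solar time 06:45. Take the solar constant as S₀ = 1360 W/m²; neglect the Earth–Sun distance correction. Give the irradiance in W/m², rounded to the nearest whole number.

486 W/m²

Hour angle H = 15° × (6.75 − 12) = -78.75°.
cos θ_z = sin(-42.3°) sin(-19.2°) + cos(-42.3°) cos(-19.2°) cos(-78.75°) = 0.2213 + 0.1363 = 0.3576.
Top-of-atmosphere irradiance = S₀ cos θ_z = 1360 × 0.3576 = 486.34 W/m².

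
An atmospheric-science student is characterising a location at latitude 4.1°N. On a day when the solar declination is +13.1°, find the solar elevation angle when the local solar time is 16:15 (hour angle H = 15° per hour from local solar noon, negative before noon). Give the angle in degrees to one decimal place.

26.5°

Hour angle H = 15° × (16.25 − 12) = 63.75°.
cos θ_z = sin(4.1°) sin(13.1°) + cos(4.1°) cos(13.1°) cos(63.75°) = 0.0162 + 0.4297 = 0.4459.
θ_z = arccos(0.4459) = 63.52°, so the elevation is 90° − 63.52° = 26.48°.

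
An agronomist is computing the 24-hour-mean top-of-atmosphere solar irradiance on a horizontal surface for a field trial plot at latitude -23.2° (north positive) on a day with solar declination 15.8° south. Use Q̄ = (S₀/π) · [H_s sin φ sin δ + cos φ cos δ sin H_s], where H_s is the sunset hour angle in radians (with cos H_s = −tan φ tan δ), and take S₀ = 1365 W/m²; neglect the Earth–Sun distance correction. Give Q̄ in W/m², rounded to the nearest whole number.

The sunset hour angle satisfies cos H_s = −tan φ tan δ = -0.1213, giving H_s = 96.97°. In radians, H_s = 1.6924.
H_s sin φ sin δ = 1.6924 × -0.3939 × -0.2723 = 0.1815.
cos φ cos δ sin H_s = 0.9191 × 0.9622 × 0.9926 = 0.8778.
Q̄ = (1365/π) × (0.1815 + 0.8778) = 434.49 × 1.0593 = 460.26 W/m².

460 W/m²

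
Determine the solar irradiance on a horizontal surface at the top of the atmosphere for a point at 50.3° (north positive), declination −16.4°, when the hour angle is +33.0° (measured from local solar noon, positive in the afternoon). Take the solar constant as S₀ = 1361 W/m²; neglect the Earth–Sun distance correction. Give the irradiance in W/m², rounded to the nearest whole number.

404 W/m²

cos θ_z = sin φ sin δ + cos φ cos δ cos H = (0.7694)(-0.2823) + (0.6388)(0.9593)(0.8387) = 0.2968.
Top-of-atmosphere irradiance = S₀ cos θ_z = 1361 × 0.2968 = 403.94 W/m².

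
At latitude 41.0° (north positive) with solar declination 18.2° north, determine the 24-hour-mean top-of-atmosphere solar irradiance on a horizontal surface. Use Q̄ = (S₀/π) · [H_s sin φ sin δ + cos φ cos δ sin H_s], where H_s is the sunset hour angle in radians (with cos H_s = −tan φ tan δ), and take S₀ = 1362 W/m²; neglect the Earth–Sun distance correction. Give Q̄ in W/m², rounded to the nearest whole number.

The sunset hour angle satisfies cos H_s = −tan φ tan δ = -0.2858, giving H_s = 106.61°. In radians, H_s = 1.8607.
H_s sin φ sin δ = 1.8607 × 0.6561 × 0.3123 = 0.3813.
cos φ cos δ sin H_s = 0.7547 × 0.9500 × 0.9583 = 0.6871.
Q̄ = (1362/π) × (0.3813 + 0.6871) = 433.54 × 1.0684 = 463.19 W/m².

463 W/m²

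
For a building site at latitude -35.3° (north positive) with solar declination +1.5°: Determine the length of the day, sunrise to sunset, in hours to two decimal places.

11.86 hours

−tan φ tan δ = −(-0.7080)(0.0262) = 0.0185; H_s = arccos(0.0185) = 88.94°.
Day length = 2 H_s / 15° h⁻¹ = 177.88° / 15 = 11.859 h.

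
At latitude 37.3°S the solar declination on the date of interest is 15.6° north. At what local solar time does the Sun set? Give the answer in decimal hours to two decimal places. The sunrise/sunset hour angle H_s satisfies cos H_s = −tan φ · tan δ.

The sunset hour angle satisfies cos H_s = −tan φ tan δ = 0.2127, giving H_s = 77.72°.
Sunset is at 12 + H_s/15 = 12 + 5.181 = 17.181 h local solar time.

17.18 h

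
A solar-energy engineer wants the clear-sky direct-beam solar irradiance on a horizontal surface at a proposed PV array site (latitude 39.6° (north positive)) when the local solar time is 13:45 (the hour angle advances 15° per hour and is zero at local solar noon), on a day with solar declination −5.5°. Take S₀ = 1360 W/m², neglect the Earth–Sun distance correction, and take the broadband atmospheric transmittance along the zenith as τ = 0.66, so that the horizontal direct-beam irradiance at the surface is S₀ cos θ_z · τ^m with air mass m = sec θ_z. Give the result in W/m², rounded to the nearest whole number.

Hour angle H = 15° × (13.75 − 12) = 26.25°.
cos θ_z = sin(39.6°) sin(-5.5°) + cos(39.6°) cos(-5.5°) cos(26.25°) = -0.0611 + 0.6879 = 0.6268.
Air mass m = 1/cos θ_z = 1/0.6268 = 1.595; τ^m = 0.66^1.595 = 0.5154.
Surface direct beam = 1360 × 0.6268 × 0.5154 = 439.35 W/m².

439 W/m²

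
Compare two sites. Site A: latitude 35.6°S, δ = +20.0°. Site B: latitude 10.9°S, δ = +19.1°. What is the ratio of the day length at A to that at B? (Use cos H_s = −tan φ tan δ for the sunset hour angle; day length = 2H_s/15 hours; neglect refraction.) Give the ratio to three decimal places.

0.869

A: H_s = arccos(−tan -35.6° · tan 20.0°) = 74.90°, so 2H_s/15 = 9.9867 h.
B: H_s = arccos(−tan -10.9° · tan 19.1°) = 86.18°, so 2H_s/15 = 11.4907 h.
Ratio A/B = 9.9867 / 11.4907 = 0.8691.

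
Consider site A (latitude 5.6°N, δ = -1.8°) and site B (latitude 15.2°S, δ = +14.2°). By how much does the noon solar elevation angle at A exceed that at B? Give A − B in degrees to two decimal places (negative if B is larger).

+22.00°

A: 90° − |5.6 − (-1.8)| = 82.60°.
B: 90° − |-15.2 − (14.2)| = 60.60°.
A − B = 82.60 − 60.60 = 22.00°.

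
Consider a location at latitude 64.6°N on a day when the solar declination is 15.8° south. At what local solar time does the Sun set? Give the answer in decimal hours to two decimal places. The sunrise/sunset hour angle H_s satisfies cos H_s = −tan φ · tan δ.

−tan φ tan δ = −(2.1060)(-0.2830) = 0.5960; H_s = arccos(0.5960) = 53.42°.
Sunset is at 12 + H_s/15 = 12 + 3.561 = 15.561 h local solar time.

15.56 h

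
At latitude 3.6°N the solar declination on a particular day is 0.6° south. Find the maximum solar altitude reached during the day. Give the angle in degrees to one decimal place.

At local solar noon the hour angle is zero, so the elevation is 90° − |φ − δ| = 90° − |3.6° − (-0.6°)| = 90° − 4.2° = 85.8°.

85.8°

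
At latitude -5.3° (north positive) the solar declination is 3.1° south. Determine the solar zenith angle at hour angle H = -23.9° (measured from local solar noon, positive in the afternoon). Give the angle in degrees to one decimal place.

23.9°

With φ = -5.3°, δ = -3.1°, H = -23.90°: sin φ sin δ = 0.0050, cos φ cos δ cos H = 0.9090, so cos θ_z = 0.9140.
θ_z = arccos(0.9140) = 23.94°.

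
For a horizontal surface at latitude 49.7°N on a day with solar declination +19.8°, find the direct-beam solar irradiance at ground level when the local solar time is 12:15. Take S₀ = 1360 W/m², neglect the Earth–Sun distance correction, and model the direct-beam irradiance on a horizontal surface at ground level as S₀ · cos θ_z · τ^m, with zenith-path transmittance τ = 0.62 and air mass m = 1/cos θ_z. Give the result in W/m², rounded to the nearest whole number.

Hour angle H = 15° × (12.25 − 12) = 3.75°.
With φ = 49.7°, δ = 19.8°, H = 3.75°: sin φ sin δ = 0.2583, cos φ cos δ cos H = 0.6072, so cos θ_z = 0.8655.
Air mass m = 1/cos θ_z = 1/0.8655 = 1.155; τ^m = 0.62^1.155 = 0.5757.
Surface direct beam = 1360 × 0.8655 × 0.5757 = 677.64 W/m².

678 W/m²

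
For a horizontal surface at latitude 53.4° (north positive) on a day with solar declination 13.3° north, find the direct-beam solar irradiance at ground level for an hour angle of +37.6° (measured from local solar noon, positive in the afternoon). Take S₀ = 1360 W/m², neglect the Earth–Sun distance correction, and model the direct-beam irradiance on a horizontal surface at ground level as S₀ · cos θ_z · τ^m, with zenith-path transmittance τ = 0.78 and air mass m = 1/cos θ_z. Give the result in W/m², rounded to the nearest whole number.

cos θ_z = sin φ sin δ + cos φ cos δ cos H = (0.8028)(0.2300) + (0.5962)(0.9732)(0.7923) = 0.6444.
Air mass m = 1/cos θ_z = 1/0.6444 = 1.552; τ^m = 0.78^1.552 = 0.6800.
Surface direct beam = 1360 × 0.6444 × 0.6800 = 595.94 W/m².

596 W/m²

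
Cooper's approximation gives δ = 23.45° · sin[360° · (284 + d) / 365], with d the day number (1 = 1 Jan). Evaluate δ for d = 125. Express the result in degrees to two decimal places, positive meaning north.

+16.11°

360 × (284 + 125) / 365 = 403.397°; sin(403.397°) = 0.6870.
δ = 23.45 × 0.6870 = 16.110° ≈ +16.11°.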